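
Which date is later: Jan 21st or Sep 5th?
Sep 5th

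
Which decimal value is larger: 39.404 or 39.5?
39.5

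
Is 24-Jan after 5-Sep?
No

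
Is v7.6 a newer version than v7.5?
Yes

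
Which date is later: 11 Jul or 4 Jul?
11 Jul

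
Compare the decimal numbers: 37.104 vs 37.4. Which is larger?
37.4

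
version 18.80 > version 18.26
True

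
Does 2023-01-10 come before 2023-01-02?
No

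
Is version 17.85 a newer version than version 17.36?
Yes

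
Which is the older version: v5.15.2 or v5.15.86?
v5.15.2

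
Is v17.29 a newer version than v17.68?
No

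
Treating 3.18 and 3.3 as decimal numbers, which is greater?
3.3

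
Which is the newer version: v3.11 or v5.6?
v5.6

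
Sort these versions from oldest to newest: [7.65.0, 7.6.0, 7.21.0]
[7.6.0, 7.21.0, 7.65.0]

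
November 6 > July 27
True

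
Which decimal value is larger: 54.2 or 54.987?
54.987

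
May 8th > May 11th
False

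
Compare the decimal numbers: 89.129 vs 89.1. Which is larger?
89.129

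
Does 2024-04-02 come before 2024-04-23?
Yes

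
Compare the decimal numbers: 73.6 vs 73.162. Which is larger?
73.6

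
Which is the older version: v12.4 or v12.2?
v12.2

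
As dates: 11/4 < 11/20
True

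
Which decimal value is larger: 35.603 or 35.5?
35.603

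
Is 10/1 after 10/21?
No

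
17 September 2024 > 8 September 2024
True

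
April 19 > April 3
True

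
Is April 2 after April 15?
No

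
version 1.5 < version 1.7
True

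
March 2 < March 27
True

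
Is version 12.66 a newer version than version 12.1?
Yes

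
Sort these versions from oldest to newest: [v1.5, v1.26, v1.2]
[v1.2, v1.5, v1.26]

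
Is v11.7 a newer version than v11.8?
No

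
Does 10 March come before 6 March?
No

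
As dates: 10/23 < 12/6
True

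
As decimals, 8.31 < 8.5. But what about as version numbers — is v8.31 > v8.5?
True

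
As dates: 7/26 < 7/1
False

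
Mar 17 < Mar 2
False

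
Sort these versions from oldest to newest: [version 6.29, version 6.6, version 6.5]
[version 6.5, version 6.6, version 6.29]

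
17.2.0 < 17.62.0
True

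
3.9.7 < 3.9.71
True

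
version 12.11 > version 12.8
True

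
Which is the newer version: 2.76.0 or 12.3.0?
12.3.0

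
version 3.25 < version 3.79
True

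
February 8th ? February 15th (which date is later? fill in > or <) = <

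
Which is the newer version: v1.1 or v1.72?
v1.72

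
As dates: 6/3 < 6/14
True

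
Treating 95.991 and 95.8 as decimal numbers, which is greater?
95.991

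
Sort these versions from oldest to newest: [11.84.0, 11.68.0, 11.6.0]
[11.6.0, 11.68.0, 11.84.0]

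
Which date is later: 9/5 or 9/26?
9/26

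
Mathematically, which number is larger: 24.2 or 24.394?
24.394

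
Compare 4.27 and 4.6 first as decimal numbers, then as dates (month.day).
As decimals: 4.27 < 4.6. As dates: 4/27 is later than 4/6 (day 27 > day 6).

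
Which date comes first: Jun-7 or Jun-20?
Jun-7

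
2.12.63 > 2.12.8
True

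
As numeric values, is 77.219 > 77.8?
False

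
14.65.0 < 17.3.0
True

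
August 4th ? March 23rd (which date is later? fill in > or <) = >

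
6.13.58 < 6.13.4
False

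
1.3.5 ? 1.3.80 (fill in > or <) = <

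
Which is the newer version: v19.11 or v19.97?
v19.97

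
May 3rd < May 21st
True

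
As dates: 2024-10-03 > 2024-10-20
False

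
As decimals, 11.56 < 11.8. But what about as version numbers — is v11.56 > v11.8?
True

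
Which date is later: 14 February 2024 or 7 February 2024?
14 February 2024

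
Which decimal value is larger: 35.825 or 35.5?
35.825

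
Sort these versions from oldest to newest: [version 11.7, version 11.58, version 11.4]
[version 11.4, version 11.7, version 11.58]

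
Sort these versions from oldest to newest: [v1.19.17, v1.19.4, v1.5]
[v1.5, v1.19.4, v1.19.17]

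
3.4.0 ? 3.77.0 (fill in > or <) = <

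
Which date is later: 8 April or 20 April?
20 April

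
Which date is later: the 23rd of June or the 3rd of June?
the 23rd of June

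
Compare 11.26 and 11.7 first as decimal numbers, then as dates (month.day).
As decimals: 11.26 < 11.7. As dates: 11/26 is later than 11/7 (day 26 > day 7).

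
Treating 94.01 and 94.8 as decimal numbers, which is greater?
94.8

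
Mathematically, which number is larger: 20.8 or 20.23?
20.8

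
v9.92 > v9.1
True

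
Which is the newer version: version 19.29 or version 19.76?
version 19.76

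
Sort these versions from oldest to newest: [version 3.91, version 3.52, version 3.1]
[version 3.1, version 3.52, version 3.91]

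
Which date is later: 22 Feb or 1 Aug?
1 Aug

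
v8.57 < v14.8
True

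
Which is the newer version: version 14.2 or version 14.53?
version 14.53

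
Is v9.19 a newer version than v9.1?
Yes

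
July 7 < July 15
True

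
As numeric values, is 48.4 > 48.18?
True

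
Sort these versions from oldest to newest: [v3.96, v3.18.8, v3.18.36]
[v3.18.8, v3.18.36, v3.96]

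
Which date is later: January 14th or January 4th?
January 14th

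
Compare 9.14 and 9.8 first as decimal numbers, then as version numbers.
As decimals: 9.14 < 9.8. As versions: v9.14 > v9.8 (minor version 14 > 8).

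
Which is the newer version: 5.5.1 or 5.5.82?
5.5.82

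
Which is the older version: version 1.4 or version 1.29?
version 1.4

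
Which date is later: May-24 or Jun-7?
Jun-7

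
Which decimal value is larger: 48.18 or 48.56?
48.56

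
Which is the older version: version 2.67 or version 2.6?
version 2.6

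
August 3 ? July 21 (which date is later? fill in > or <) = >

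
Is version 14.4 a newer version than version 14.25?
No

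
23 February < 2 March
True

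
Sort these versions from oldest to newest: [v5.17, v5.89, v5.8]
[v5.8, v5.17, v5.89]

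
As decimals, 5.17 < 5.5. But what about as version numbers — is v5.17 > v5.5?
True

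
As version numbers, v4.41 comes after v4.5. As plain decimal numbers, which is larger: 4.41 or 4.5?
4.5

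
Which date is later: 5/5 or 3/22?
5/5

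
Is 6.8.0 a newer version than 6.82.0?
No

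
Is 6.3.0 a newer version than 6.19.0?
No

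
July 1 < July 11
True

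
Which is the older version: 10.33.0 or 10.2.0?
10.2.0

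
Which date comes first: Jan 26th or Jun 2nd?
Jan 26th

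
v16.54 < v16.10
False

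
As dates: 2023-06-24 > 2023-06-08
True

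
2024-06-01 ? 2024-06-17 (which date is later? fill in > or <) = <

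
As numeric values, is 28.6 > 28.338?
True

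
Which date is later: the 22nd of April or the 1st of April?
the 22nd of April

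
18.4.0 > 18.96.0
False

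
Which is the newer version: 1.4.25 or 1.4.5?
1.4.25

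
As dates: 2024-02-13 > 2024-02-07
True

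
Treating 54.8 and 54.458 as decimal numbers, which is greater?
54.8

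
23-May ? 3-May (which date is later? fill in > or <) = >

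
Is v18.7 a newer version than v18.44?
No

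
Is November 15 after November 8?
Yes. Day 15 comes after day 8 in November — this is a date comparison, not a decimal one (the decimal 11.15 would be smaller than 11.8).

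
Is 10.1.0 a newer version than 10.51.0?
No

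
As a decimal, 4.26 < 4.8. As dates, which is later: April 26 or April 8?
April 26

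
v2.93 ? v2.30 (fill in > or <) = >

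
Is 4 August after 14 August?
No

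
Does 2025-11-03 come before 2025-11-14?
Yes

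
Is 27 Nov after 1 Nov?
Yes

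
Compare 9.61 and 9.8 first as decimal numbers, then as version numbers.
As decimals: 9.61 < 9.8. As versions: v9.61 > v9.8 (minor version 61 > 8).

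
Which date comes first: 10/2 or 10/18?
10/2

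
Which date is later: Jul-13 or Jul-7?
Jul-13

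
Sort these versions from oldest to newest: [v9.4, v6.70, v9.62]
[v6.70, v9.4, v9.62]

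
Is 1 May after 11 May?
No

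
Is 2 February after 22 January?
Yes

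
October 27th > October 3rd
True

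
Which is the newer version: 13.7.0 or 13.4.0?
13.7.0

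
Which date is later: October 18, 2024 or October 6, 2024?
October 18, 2024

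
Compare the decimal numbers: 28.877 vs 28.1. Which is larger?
28.877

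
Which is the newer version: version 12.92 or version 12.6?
version 12.92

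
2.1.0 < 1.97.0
False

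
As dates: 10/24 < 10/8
False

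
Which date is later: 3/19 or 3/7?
3/19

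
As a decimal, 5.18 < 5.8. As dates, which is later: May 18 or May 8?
May 18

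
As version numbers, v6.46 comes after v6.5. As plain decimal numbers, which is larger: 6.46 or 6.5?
6.5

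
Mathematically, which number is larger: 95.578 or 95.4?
95.578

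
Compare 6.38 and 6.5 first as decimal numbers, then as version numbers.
As decimals: 6.38 < 6.5. As versions: v6.38 > v6.5 (minor version 38 > 5).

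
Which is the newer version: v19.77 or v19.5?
v19.77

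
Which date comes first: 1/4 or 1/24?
1/4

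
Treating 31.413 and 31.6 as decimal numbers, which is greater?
31.6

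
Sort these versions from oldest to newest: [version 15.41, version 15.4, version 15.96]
[version 15.4, version 15.41, version 15.96]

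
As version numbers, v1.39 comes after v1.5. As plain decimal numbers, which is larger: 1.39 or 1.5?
1.5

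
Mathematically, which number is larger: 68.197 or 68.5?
68.5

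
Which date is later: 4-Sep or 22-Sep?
22-Sep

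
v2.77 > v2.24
True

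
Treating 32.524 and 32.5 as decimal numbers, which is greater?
32.524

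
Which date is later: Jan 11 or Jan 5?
Jan 11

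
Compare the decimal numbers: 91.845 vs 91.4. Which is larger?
91.845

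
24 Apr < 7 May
True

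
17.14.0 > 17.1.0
True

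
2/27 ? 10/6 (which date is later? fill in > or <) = <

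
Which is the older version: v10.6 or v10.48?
v10.6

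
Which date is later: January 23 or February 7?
February 7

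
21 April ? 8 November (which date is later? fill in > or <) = <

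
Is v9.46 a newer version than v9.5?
Yes. Version numbers are compared segment by segment as integers, not as decimals: minor version 46 > 5, so v9.46 > v9.5 (even though the decimal 9.46 < 9.5).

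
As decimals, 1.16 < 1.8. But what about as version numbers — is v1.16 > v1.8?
True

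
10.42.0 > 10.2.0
True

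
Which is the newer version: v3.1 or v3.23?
v3.23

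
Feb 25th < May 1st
True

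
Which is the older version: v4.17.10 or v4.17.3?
v4.17.3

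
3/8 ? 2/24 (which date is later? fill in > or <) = >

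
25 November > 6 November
True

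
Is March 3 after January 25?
Yes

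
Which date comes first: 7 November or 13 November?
7 November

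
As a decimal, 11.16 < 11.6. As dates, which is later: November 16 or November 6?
November 16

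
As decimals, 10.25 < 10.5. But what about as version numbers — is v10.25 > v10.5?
True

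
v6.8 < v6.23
True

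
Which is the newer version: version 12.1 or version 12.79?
version 12.79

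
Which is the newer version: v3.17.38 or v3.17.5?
v3.17.38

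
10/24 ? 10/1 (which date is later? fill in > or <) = >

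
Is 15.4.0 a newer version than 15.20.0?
No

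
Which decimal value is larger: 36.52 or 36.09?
36.52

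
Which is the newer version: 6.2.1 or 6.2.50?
6.2.50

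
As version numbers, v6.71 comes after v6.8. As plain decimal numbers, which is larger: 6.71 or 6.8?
6.8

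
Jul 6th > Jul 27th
False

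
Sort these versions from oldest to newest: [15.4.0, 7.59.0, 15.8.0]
[7.59.0, 15.4.0, 15.8.0]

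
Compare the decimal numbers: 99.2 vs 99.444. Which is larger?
99.444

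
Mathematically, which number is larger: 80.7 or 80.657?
80.7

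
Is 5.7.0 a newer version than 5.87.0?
No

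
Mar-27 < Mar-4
False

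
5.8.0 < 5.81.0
True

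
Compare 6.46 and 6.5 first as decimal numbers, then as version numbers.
As decimals: 6.46 < 6.5. As versions: v6.46 > v6.5 (minor version 46 > 5).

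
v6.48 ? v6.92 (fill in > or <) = <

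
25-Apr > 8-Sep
False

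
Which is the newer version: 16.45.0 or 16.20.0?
16.45.0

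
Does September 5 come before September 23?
Yes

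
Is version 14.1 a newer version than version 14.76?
No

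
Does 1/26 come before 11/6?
Yes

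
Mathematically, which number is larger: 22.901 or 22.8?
22.901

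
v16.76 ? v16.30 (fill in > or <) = >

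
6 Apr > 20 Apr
False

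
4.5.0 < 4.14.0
True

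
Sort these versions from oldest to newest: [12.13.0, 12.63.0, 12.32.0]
[12.13.0, 12.32.0, 12.63.0]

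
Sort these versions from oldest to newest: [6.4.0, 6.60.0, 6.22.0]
[6.4.0, 6.22.0, 6.60.0]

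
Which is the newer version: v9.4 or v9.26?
v9.26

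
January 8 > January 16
False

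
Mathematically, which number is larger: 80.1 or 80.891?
80.891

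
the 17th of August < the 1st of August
False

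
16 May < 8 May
False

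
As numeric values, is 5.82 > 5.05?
True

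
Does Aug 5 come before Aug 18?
Yes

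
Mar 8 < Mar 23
True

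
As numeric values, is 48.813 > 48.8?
True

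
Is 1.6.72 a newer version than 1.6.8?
Yes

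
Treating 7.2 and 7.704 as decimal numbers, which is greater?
7.704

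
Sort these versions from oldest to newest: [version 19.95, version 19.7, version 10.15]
[version 10.15, version 19.7, version 19.95]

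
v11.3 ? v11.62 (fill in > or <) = <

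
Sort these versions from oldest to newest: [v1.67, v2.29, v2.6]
[v1.67, v2.6, v2.29]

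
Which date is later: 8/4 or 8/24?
8/24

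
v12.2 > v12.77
False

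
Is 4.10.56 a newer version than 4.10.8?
Yes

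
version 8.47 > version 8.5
True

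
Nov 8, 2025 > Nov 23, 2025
False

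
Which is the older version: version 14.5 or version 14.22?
version 14.5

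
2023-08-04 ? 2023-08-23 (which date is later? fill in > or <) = <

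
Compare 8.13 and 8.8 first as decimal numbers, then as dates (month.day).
As decimals: 8.13 < 8.8. As dates: 8/13 is later than 8/8 (day 13 > day 8).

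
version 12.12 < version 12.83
True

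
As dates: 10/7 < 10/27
True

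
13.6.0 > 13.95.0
False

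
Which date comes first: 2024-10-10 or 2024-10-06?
2024-10-06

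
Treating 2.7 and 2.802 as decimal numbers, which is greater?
2.802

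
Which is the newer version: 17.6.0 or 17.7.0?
17.7.0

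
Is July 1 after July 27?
No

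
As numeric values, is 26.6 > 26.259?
True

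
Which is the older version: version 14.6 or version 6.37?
version 6.37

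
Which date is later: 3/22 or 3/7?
3/22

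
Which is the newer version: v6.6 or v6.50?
v6.50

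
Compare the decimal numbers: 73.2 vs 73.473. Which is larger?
73.473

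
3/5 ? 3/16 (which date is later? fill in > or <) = <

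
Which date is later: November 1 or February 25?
November 1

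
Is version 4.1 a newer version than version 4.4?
No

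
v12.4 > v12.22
False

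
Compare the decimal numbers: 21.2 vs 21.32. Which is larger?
21.32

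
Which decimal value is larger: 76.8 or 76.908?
76.908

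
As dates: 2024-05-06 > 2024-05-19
False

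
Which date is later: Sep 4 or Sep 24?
Sep 24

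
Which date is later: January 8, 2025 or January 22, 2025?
January 22, 2025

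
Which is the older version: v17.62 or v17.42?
v17.42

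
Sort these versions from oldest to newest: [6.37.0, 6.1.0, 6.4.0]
[6.1.0, 6.4.0, 6.37.0]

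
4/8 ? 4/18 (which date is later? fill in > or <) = <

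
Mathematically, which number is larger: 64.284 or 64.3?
64.3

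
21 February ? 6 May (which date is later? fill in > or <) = <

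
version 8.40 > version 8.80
False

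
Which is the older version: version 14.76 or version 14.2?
version 14.2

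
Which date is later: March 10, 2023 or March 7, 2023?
March 10, 2023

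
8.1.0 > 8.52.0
False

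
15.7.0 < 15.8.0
True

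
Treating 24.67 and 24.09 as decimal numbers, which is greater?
24.67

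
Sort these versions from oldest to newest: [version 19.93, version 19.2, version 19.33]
[version 19.2, version 19.33, version 19.93]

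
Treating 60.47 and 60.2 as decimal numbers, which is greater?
60.47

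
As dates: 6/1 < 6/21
True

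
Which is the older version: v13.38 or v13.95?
v13.38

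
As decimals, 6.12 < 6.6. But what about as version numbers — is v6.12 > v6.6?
True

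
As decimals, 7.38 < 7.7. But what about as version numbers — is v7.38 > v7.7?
True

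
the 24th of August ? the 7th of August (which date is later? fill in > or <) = >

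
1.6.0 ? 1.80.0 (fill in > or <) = <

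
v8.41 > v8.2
True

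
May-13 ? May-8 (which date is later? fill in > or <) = >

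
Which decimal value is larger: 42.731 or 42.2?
42.731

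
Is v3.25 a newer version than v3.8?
Yes. Version numbers are compared segment by segment as integers, not as decimals: minor version 25 > 8, so v3.25 > v3.8 (even though the decimal 3.25 < 3.8).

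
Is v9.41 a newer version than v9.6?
Yes. Version numbers are compared segment by segment as integers, not as decimals: minor version 41 > 6, so v9.41 > v9.6 (even though the decimal 9.41 < 9.6).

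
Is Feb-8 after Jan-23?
Yes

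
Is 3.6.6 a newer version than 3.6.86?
No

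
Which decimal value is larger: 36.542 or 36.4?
36.542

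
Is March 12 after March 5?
Yes. Day 12 comes after day 5 in March — this is a date comparison, not a decimal one (the decimal 3.12 would be smaller than 3.5).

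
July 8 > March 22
True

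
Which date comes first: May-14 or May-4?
May-4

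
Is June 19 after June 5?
Yes. Day 19 comes after day 5 in June — this is a date comparison, not a decimal one (the decimal 6.19 would be smaller than 6.5).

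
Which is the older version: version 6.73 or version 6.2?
version 6.2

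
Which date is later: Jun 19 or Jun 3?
Jun 19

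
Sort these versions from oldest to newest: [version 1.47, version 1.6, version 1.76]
[version 1.6, version 1.47, version 1.76]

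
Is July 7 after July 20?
No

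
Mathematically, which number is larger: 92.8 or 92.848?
92.848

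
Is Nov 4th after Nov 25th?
No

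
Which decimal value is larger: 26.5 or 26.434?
26.5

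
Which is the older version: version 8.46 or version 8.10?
version 8.10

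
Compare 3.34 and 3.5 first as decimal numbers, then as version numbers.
As decimals: 3.34 < 3.5. As versions: v3.34 > v3.5 (minor version 34 > 5).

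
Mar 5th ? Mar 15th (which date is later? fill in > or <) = <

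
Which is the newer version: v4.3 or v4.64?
v4.64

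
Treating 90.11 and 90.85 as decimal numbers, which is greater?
90.85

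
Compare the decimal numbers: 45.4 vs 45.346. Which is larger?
45.4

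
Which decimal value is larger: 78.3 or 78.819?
78.819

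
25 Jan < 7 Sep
True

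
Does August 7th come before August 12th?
Yes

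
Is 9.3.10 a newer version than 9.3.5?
Yes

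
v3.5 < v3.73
True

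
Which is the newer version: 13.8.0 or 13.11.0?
13.11.0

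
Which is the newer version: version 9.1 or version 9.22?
version 9.22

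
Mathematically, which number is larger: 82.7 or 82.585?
82.7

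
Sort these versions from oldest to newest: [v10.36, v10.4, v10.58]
[v10.4, v10.36, v10.58]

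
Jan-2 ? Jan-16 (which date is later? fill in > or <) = <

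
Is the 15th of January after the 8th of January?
Yes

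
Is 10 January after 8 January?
Yes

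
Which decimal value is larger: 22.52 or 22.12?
22.52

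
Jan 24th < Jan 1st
False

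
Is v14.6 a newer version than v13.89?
Yes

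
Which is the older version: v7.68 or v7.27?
v7.27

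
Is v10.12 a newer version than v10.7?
Yes. Version numbers are compared segment by segment as integers, not as decimals: minor version 12 > 7, so v10.12 > v10.7 (even though the decimal 10.12 < 10.7).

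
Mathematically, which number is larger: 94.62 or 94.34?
94.62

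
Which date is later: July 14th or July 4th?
July 14th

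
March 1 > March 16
False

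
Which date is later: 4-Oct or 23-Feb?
4-Oct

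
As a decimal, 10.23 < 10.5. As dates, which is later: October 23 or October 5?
October 23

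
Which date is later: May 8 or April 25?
May 8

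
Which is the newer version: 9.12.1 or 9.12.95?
9.12.95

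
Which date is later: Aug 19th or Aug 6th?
Aug 19th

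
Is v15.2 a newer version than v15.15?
No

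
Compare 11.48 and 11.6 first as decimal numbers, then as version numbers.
As decimals: 11.48 < 11.6. As versions: v11.48 > v11.6 (minor version 48 > 6).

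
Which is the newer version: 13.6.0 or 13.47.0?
13.47.0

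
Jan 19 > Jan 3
True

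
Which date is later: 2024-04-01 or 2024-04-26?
2024-04-26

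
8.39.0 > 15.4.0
False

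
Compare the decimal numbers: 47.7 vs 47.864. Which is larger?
47.864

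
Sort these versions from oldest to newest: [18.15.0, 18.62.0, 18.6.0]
[18.6.0, 18.15.0, 18.62.0]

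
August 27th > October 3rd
False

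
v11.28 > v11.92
False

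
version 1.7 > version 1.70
False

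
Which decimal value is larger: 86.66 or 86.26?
86.66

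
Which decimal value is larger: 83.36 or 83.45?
83.45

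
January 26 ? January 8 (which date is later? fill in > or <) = >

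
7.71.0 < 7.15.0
False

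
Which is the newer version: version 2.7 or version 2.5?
version 2.7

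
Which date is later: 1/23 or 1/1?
1/23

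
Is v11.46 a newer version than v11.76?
No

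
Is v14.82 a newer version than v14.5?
Yes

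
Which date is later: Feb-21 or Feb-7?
Feb-21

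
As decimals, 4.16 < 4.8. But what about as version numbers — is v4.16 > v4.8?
True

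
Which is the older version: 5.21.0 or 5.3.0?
5.3.0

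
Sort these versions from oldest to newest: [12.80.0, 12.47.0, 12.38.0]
[12.38.0, 12.47.0, 12.80.0]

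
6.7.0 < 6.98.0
True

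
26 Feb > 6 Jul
False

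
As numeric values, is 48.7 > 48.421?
True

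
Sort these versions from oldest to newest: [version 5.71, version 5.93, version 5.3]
[version 5.3, version 5.71, version 5.93]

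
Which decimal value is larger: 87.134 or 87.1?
87.134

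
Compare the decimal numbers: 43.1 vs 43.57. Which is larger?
43.57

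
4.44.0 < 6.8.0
True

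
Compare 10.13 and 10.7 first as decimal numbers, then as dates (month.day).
As decimals: 10.13 < 10.7. As dates: 10/13 is later than 10/7 (day 13 > day 7).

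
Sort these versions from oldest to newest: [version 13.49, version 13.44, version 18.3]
[version 13.44, version 13.49, version 18.3]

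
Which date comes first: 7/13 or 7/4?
7/4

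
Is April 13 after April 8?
Yes. Day 13 comes after day 8 in April — this is a date comparison, not a decimal one (the decimal 4.13 would be smaller than 4.8).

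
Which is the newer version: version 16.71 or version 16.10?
version 16.71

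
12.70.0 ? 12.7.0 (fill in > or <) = >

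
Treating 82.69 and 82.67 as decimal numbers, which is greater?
82.69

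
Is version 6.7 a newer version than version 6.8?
No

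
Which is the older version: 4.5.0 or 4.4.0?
4.4.0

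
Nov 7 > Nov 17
False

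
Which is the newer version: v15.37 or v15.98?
v15.98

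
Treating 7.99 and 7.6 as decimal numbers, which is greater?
7.99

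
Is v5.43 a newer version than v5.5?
Yes. Version numbers are compared segment by segment as integers, not as decimals: minor version 43 > 5, so v5.43 > v5.5 (even though the decimal 5.43 < 5.5).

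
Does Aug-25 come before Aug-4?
No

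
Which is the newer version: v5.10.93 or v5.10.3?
v5.10.93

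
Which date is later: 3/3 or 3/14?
3/14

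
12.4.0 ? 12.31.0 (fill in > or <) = <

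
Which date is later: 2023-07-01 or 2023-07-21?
2023-07-21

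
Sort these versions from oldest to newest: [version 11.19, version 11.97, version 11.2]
[version 11.2, version 11.19, version 11.97]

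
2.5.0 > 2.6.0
False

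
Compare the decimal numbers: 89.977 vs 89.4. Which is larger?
89.977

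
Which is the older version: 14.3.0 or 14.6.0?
14.3.0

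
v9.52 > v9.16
True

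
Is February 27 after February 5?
Yes. Day 27 comes after day 5 in February — this is a date comparison, not a decimal one (the decimal 2.27 would be smaller than 2.5).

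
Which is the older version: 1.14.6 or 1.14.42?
1.14.6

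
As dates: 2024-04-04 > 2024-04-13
False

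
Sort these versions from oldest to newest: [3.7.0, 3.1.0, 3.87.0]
[3.1.0, 3.7.0, 3.87.0]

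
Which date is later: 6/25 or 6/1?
6/25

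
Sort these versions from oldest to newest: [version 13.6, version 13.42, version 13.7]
[version 13.6, version 13.7, version 13.42]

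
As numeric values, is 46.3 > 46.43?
False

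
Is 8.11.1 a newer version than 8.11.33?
No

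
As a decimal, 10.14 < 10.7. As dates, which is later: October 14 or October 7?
October 14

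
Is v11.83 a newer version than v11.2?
Yes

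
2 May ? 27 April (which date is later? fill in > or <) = >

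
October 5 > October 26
False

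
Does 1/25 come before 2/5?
Yes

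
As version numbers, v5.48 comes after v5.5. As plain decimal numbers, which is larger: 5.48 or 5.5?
5.5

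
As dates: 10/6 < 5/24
False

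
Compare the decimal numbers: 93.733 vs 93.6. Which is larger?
93.733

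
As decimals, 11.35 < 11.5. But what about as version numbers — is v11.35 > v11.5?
True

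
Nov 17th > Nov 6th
True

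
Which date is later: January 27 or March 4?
March 4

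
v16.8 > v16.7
True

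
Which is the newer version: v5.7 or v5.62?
v5.62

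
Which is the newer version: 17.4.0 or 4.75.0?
17.4.0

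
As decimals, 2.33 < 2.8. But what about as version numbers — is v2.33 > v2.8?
True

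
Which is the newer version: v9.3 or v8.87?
v9.3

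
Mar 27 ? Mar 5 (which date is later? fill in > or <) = >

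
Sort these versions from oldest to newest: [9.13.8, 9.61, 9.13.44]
[9.13.8, 9.13.44, 9.61]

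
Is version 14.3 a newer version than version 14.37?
No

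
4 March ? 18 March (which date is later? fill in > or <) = <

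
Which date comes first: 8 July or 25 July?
8 July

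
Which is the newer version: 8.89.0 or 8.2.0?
8.89.0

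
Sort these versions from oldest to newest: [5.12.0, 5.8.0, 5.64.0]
[5.8.0, 5.12.0, 5.64.0]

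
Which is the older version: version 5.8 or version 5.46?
version 5.8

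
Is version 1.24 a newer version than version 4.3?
No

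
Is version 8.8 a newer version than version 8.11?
No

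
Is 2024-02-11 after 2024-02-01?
Yes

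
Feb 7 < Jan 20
False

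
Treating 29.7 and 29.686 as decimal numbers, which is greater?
29.7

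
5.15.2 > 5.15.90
False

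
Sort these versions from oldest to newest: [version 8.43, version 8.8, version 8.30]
[version 8.8, version 8.30, version 8.43]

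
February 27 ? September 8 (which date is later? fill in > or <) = <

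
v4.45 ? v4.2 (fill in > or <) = >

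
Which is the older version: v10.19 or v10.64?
v10.19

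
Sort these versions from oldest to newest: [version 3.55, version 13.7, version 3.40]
[version 3.40, version 3.55, version 13.7]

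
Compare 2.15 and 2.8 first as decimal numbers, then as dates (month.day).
As decimals: 2.15 < 2.8. As dates: 2/15 is later than 2/8 (day 15 > day 8).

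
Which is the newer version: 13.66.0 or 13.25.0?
13.66.0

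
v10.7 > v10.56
False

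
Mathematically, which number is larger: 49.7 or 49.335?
49.7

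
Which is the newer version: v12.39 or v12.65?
v12.65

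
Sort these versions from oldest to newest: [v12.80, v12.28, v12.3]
[v12.3, v12.28, v12.80]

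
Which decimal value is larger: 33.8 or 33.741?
33.8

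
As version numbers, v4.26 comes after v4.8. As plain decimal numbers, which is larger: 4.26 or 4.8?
4.8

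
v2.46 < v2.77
True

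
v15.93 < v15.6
False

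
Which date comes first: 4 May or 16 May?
4 May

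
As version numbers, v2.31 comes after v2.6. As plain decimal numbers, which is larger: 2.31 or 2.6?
2.6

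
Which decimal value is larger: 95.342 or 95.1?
95.342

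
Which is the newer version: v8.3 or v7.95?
v8.3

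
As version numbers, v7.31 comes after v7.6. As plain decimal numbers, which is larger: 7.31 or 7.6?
7.6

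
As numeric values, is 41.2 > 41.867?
False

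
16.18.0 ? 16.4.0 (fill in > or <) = >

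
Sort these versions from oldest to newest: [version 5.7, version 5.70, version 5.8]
[version 5.7, version 5.8, version 5.70]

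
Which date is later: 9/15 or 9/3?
9/15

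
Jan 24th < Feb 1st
True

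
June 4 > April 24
True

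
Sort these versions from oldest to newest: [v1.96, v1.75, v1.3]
[v1.3, v1.75, v1.96]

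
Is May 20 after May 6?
Yes. Day 20 comes after day 6 in May — this is a date comparison, not a decimal one (the decimal 5.20 would be smaller than 5.6).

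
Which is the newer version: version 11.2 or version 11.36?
version 11.36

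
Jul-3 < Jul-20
True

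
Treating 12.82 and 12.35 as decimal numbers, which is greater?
12.82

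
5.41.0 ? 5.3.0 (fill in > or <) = >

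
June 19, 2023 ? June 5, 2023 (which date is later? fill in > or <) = >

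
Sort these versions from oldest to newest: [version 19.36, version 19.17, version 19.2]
[version 19.2, version 19.17, version 19.36]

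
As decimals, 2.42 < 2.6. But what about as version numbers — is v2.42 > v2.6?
True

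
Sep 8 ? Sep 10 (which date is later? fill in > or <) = <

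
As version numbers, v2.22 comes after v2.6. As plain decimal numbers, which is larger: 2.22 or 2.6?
2.6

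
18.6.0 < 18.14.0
True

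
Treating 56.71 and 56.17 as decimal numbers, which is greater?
56.71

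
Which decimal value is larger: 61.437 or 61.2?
61.437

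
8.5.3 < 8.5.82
True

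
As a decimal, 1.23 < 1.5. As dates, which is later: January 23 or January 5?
January 23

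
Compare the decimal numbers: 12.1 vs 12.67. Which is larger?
12.67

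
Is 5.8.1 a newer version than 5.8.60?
No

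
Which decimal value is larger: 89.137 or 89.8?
89.8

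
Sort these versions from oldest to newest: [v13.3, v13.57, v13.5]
[v13.3, v13.5, v13.57]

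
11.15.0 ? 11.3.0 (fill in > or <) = >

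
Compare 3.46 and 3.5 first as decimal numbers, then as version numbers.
As decimals: 3.46 < 3.5. As versions: v3.46 > v3.5 (minor version 46 > 5).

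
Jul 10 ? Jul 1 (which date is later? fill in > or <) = >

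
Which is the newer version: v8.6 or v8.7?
v8.7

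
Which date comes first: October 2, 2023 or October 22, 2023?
October 2, 2023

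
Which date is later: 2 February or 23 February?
23 February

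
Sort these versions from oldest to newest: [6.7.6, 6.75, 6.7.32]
[6.7.6, 6.7.32, 6.75]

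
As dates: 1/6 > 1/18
False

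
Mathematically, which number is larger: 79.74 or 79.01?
79.74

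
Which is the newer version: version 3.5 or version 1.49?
version 3.5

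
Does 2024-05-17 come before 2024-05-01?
No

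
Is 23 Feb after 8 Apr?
No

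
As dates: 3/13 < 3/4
False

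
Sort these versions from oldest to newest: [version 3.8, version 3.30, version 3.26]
[version 3.8, version 3.26, version 3.30]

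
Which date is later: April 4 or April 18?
April 18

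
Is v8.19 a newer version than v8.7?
Yes. Version numbers are compared segment by segment as integers, not as decimals: minor version 19 > 7, so v8.19 > v8.7 (even though the decimal 8.19 < 8.7).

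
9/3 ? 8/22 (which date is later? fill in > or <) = >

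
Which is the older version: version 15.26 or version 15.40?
version 15.26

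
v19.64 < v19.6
False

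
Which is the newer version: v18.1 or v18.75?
v18.75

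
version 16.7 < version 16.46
True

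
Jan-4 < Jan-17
True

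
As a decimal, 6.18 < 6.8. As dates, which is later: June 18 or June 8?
June 18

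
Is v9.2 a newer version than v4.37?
Yes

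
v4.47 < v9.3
True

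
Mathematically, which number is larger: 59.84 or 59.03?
59.84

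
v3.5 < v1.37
False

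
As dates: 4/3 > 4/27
False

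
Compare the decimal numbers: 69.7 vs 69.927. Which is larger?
69.927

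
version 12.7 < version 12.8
True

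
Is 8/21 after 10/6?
No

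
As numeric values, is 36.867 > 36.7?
True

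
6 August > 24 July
True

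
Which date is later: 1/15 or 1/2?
1/15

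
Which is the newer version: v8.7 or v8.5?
v8.7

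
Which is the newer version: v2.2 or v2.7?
v2.7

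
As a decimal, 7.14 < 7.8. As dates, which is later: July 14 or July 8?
July 14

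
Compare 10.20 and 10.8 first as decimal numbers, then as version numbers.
As decimals: 10.20 < 10.8. As versions: v10.20 > v10.8 (minor version 20 > 8).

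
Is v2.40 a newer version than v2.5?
Yes. Version numbers are compared segment by segment as integers, not as decimals: minor version 40 > 5, so v2.40 > v2.5 (even though the decimal 2.40 < 2.5).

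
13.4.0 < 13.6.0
True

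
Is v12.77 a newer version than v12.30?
Yes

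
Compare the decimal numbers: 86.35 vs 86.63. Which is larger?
86.63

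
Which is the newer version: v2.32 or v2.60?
v2.60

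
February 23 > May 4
False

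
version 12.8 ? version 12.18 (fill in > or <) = <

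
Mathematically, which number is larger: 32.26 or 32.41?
32.41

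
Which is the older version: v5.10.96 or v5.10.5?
v5.10.5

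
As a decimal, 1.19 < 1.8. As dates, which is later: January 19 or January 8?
January 19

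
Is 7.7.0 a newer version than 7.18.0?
No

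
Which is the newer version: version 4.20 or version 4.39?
version 4.39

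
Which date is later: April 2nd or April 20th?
April 20th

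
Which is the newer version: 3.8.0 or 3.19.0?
3.19.0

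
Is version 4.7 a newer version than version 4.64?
No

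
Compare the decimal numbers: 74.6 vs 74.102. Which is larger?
74.6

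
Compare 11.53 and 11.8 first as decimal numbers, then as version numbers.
As decimals: 11.53 < 11.8. As versions: v11.53 > v11.8 (minor version 53 > 8).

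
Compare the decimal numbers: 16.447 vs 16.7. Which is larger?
16.7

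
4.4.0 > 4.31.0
False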